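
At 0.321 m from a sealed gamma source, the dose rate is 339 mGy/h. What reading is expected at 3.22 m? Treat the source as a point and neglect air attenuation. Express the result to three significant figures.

3.37 mGy/h

Applying the 1/r² law, the rate at 3.22 m is
(0.321/3.22)² = 0.009938, so 339 × 0.009938 = 3.369 mGy/h.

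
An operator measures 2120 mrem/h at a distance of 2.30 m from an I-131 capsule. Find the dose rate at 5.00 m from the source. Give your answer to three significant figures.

By the inverse-square law, the rate at 5.00 m is
2120 × (2.30/5.00)² = 2120 × 0.2116 = 448.6 mrem/h.

449 mrem/h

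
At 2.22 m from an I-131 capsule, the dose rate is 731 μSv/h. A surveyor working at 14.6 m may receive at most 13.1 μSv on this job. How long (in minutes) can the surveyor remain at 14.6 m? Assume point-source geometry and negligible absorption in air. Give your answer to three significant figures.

46.5 min

Applying the 1/r² law, rate at 14.6 m:
(2.22/14.6)² = 0.02312, so 731 × 0.02312 = 16.90 μSv/h.
Stay time = 13.1 μSv ÷ 16.90 μSv/h = 0.7751 h = 46.51 min.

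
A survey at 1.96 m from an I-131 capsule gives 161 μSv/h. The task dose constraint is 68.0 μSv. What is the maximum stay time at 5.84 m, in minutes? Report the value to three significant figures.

225 min

Applying the 1/r² law, rate at 5.84 m:
(1.96/5.84)² = 0.1126, so 161 × 0.1126 = 18.13 μSv/h.
Stay time = 68.0 μSv ÷ 18.13 μSv/h = 3.751 h = 225.1 min.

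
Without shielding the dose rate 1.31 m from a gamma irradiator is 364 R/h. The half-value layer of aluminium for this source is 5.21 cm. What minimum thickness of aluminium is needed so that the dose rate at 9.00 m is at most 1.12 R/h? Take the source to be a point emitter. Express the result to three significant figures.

At 9.00 m, distance alone gives 364 × (1.31/9.00)² = 364 × 0.02119 = 7.713 R/h.
Further attenuation needed: 7.713/1.12 = 6.887.
n = log₂(6.887) = 2.784 half-value layers.
Thickness = 2.784 × 5.21 cm = 14.50 cm.

14.5 cm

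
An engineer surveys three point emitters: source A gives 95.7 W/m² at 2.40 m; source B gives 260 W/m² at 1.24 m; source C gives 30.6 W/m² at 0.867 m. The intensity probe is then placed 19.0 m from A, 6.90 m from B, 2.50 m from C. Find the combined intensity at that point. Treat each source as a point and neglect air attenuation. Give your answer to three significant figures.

13.6 W/m²

Each source contributes Iᵢ·(dᵢ/rᵢ)²; contributions add.
A: 95.7 × (2.40/19.0)² = 1.527 W/m²
B: 260 × (1.24/6.90)² = 8.397 W/m²
C: 30.6 × (0.867/2.50)² = 3.680 W/m²
Total = 1.527 + 8.397 + 3.680 = 13.60 W/m².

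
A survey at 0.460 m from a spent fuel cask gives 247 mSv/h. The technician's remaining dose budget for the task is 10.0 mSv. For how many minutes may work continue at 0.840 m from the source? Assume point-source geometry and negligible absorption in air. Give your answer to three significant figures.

8.10 min

Intensity scales as (d₁/d₂)², so rate at 0.840 m:
(0.460/0.840)² = 0.2999, so 247 × 0.2999 = 74.08 mSv/h.
Stay time = 10.0 mSv ÷ 74.08 mSv/h = 0.1350 h = 8.100 min.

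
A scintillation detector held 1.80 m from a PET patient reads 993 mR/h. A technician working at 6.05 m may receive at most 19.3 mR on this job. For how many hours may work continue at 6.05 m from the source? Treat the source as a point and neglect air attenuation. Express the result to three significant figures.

Intensity scales as (d₁/d₂)², so rate at 6.05 m:
(1.80/6.05)² = 0.08852, so 993 × 0.08852 = 87.90 mR/h.
Stay time = 19.3 mR ÷ 87.90 mR/h = 0.2196 h.

0.220 h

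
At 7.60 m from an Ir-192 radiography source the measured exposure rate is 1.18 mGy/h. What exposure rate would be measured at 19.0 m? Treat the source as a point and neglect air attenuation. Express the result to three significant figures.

Intensity scales as (d₁/d₂)², so scaling from 7.60 m to 19.0 m:
1.18 × (7.60/19.0)² = 1.18 × 0.1600 = 0.1888 mGy/h.

0.189 mGy/h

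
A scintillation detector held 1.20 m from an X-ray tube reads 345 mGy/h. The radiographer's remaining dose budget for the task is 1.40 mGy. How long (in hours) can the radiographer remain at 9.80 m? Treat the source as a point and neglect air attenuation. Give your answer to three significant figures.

Since intensity falls as 1/r², rate at 9.80 m:
(1.20/9.80)² = 0.01499, so 345 × 0.01499 = 5.172 mGy/h.
Stay time = 1.40 mGy ÷ 5.172 mGy/h = 0.2707 h.

0.271 h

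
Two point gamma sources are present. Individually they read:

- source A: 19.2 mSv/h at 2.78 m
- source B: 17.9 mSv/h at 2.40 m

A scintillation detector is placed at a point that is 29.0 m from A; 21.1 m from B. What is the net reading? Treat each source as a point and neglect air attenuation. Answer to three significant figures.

Each source contributes Iᵢ·(dᵢ/rᵢ)²; contributions add.
A: 19.2 × (2.78/29.0)² = 0.1764 mSv/h
B: 17.9 × (2.40/21.1)² = 0.2316 mSv/h
Total = 0.1764 + 0.2316 = 0.4080 mSv/h.

0.408 mSv/h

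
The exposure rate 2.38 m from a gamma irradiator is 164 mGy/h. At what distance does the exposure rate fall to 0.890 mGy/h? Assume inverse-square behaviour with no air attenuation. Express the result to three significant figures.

Since intensity falls as 1/r², d₂ = d₁·√(I₁/I₂).
I₁/I₂ = 164/0.890 = 184.3, so d₂ = 2.38 × √184.3 = 32.31 m.

32.3 m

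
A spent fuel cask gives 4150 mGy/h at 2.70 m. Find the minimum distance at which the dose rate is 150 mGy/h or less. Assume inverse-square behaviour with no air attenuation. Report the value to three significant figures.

Since intensity falls as 1/r², d₂ = d₁·√(I₁/I₂).
I₁/I₂ = 4150/150 = 27.67, so d₂ = 2.70 × √27.67 = 14.20 m.

14.2 m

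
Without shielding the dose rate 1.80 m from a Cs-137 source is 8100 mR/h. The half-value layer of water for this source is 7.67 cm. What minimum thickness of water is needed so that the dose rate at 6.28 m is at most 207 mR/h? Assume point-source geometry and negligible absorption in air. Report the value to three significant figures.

12.9 cm

At 6.28 m, distance alone gives (1.80/6.28)² = 0.08215, so 8100 × 0.08215 = 665.4 mR/h.
Further attenuation needed: 665.4/207 = 3.214.
n = log₂(3.214) = 1.684 half-value layers.
Thickness = 1.684 × 7.67 cm = 12.92 cm.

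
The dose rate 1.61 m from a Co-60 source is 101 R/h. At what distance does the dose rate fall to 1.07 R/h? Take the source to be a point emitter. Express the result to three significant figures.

15.6 m

Intensity scales as (d₁/d₂)², so d₂ = d₁·√(I₁/I₂).
I₁/I₂ = 101/1.07 = 94.39, so d₂ = 1.61 × √94.39 = 15.64 m.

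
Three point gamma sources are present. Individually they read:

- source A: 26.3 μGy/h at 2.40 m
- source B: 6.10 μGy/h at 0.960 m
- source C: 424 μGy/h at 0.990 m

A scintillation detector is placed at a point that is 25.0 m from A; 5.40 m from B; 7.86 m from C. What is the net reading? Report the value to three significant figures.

By superposition, sum each source's inverse-square contribution:
A: 26.3 × (2.40/25.0)² = 0.2424 μGy/h
B: 6.10 × (0.960/5.40)² = 0.1928 μGy/h
C: 424 × (0.990/7.86)² = 6.727 μGy/h
Total = 0.2424 + 0.1928 + 6.727 = 7.162 μGy/h.

7.16 μGy/h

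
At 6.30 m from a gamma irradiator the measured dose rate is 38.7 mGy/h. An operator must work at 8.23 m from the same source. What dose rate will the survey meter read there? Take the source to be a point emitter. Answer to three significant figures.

By the inverse-square law, scaling from 6.30 m to 8.23 m:
(6.30/8.23)² = 0.5860, so 38.7 × 0.5860 = 22.68 mGy/h.

22.7 mGy/h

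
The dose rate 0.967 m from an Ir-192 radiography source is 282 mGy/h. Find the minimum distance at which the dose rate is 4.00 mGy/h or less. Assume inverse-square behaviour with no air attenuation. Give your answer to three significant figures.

Applying the 1/r² law, d₂ = d₁·√(I₁/I₂).
I₁/I₂ = 282/4.00 = 70.50, so d₂ = 0.967 × √70.50 = 8.119 m.

8.12 m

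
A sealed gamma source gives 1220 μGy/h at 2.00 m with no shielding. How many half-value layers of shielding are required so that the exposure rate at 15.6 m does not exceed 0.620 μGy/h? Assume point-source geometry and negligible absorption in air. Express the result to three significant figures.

At 15.6 m, distance alone gives (2.00/15.6)² = 0.01644, so 1220 × 0.01644 = 20.06 μGy/h.
Further attenuation needed: 20.06/0.620 = 32.35.
n = log₂(32.35) = 5.016 half-value layers.

5.02 half-value layers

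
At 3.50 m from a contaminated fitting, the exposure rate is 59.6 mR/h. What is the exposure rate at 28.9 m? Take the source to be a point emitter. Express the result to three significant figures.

Intensity scales as (d₁/d₂)², so the rate at 28.9 m is
(3.50/28.9)² = 0.01467, so 59.6 × 0.01467 = 0.8743 mR/h.

0.874 mR/h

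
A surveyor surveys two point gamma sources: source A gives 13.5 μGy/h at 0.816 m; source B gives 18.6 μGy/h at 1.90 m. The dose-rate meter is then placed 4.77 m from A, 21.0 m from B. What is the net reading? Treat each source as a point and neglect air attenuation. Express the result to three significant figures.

0.547 μGy/h

By superposition, sum each source's inverse-square contribution:
A: 13.5 × (0.816/4.77)² = 0.3951 μGy/h
B: 18.6 × (1.90/21.0)² = 0.1523 μGy/h
Total = 0.3951 + 0.1523 = 0.5474 μGy/h.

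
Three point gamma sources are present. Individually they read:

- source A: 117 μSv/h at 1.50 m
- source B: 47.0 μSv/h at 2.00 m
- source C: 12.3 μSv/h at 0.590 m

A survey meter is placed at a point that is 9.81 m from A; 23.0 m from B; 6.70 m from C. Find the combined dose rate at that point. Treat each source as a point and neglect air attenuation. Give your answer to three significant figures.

By superposition, sum each source's inverse-square contribution:
A: 117 × (1.50/9.81)² = 2.735 μSv/h
B: 47.0 × (2.00/23.0)² = 0.3554 μSv/h
C: 12.3 × (0.590/6.70)² = 0.09538 μSv/h
Total = 2.735 + 0.3554 + 0.09538 = 3.186 μSv/h.

3.19 μSv/h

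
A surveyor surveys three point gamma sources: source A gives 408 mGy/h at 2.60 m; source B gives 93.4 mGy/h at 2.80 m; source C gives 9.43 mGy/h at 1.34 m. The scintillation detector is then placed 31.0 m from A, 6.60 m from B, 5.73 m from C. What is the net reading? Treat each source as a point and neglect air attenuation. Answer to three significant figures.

By superposition, sum each source's inverse-square contribution:
A: 408 × (2.60/31.0)² = 2.870 mGy/h
B: 93.4 × (2.80/6.60)² = 16.81 mGy/h
C: 9.43 × (1.34/5.73)² = 0.5157 mGy/h
Total = 2.870 + 16.81 + 0.5157 = 20.20 mGy/h.

20.2 mGy/h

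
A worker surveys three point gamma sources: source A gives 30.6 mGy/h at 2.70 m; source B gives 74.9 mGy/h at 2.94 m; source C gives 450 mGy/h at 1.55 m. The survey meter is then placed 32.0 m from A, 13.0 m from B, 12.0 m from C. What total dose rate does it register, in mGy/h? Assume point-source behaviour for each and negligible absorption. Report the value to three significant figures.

Each source contributes Iᵢ·(dᵢ/rᵢ)²; contributions add.
A: 30.6 × (2.70/32.0)² = 0.2178 mGy/h
B: 74.9 × (2.94/13.0)² = 3.831 mGy/h
C: 450 × (1.55/12.0)² = 7.508 mGy/h
Total = 0.2178 + 3.831 + 7.508 = 11.56 mGy/h.

11.6 mGy/h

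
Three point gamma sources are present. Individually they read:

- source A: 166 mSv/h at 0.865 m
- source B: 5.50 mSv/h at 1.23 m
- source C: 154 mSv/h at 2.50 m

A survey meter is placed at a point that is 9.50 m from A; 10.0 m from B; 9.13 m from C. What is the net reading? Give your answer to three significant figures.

By superposition, sum each source's inverse-square contribution:
A: 166 × (0.865/9.50)² = 1.376 mSv/h
B: 5.50 × (1.23/10.0)² = 0.08321 mSv/h
C: 154 × (2.50/9.13)² = 11.55 mSv/h
Total = 1.376 + 0.08321 + 11.55 = 13.01 mSv/h.

13.0 mSv/h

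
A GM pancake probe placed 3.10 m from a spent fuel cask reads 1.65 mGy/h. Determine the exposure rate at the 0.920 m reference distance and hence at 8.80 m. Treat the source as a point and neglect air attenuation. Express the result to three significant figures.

Intensity scales as (d₁/d₂)², so
At 0.920 m: 1.65 × (3.10/0.920)² = 1.65 × 11.35 = 18.73 mGy/h
At 8.80 m: 18.73 × (0.920/8.80)² = 18.73 × 0.01093 = 0.2047 mGy/h.

18.7 mGy/h; 0.205 mGy/h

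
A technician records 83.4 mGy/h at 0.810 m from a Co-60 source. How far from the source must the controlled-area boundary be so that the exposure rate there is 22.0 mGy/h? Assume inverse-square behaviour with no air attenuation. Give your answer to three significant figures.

Since intensity falls as 1/r², d₂ = d₁·√(I₁/I₂).
I₁/I₂ = 83.4/22.0 = 3.791, so d₂ = 0.810 × √3.791 = 1.577 m.

1.58 m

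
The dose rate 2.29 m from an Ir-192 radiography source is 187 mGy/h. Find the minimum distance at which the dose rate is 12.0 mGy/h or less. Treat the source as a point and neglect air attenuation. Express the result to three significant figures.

9.04 m

Since intensity falls as 1/r², d₂ = d₁·√(I₁/I₂).
I₁/I₂ = 187/12.0 = 15.58, so d₂ = 2.29 × √15.58 = 9.039 m.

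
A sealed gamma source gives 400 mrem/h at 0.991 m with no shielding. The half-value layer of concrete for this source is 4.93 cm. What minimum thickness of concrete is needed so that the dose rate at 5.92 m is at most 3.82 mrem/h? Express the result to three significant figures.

7.66 cm

At 5.92 m, distance alone gives (0.991/5.92)² = 0.02802, so 400 × 0.02802 = 11.21 mrem/h.
Further attenuation needed: 11.21/3.82 = 2.935.
n = log₂(2.935) = 1.553 half-value layers.
Thickness = 1.553 × 4.93 cm = 7.656 cm.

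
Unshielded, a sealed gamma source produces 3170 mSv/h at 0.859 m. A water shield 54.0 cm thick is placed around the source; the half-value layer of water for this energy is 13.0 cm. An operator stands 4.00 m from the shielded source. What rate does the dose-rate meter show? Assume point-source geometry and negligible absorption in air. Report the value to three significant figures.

Distance alone: 3170 × (0.859/4.00)² = 3170 × 0.04612 = 146.2 mSv/h.
Shield: 54.0/13.0 = 4.154 half-value layers → attenuation 2^(−4.154) = 0.05617.
Combined: 146.2 × 0.05617 = 8.212 mSv/h.

8.21 mSv/h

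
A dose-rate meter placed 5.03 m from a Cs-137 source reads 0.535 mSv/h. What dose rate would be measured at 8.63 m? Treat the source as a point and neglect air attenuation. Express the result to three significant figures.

0.182 mSv/h

Intensity scales as (d₁/d₂)², so scaling from 5.03 m to 8.63 m:
(5.03/8.63)² = 0.3397, so 0.535 × 0.3397 = 0.1817 mSv/h.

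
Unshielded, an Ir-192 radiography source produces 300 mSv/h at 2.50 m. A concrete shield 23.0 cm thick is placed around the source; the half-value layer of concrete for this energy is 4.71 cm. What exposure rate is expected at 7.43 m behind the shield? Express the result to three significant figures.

1.15 mSv/h

Distance alone: 300 × (2.50/7.43)² = 300 × 0.1132 = 33.96 mSv/h.
Shield: 23.0/4.71 = 4.883 half-value layers → attenuation 2^(−4.883) = 0.03389.
Combined: 33.96 × 0.03389 = 1.151 mSv/h.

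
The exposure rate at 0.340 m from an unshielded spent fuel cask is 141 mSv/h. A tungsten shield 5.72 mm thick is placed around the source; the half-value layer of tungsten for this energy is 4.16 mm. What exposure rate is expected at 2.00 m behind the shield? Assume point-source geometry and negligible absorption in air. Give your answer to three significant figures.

Distance alone: (0.340/2.00)² = 0.02890, so 141 × 0.02890 = 4.075 mSv/h.
Shield: 5.72/4.16 = 1.375 half-value layers → attenuation 2^(−1.375) = 0.3856.
Combined: 4.075 × 0.3856 = 1.571 mSv/h.

1.57 mSv/h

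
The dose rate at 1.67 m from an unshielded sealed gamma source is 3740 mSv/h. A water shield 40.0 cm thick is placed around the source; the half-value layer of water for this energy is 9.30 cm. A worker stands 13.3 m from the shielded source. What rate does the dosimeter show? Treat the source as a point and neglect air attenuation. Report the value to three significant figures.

2.99 mSv/h

Distance alone: 3740 × (1.67/13.3)² = 3740 × 0.01577 = 58.98 mSv/h.
Shield: 40.0/9.30 = 4.301 half-value layers → attenuation 2^(−4.301) = 0.05073.
Combined: 58.98 × 0.05073 = 2.992 mSv/h.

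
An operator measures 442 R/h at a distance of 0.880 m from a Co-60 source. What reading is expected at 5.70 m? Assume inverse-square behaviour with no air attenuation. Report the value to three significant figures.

10.5 R/h

Using I₁d₁² = I₂d₂², the rate at 5.70 m is
442 × (0.880/5.70)² = 442 × 0.02384 = 10.54 R/h.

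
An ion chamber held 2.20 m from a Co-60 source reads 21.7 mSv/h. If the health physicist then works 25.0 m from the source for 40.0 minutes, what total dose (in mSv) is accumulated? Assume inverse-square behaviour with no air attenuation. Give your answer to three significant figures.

By the inverse-square law, rate at 25.0 m:
(2.20/25.0)² = 0.007744, so 21.7 × 0.007744 = 0.1680 mSv/h.
Dose = rate × time = 0.1680 mSv/h × 0.6667 h = 0.1120 mSv.

0.112 mSv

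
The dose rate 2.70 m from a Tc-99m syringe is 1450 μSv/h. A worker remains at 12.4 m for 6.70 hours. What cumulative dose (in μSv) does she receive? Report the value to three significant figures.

461 μSv

By the inverse-square law, rate at 12.4 m:
(2.70/12.4)² = 0.04741, so 1450 × 0.04741 = 68.74 μSv/h.
Dose = rate × time = 68.74 μSv/h × 6.700 h = 460.6 μSv.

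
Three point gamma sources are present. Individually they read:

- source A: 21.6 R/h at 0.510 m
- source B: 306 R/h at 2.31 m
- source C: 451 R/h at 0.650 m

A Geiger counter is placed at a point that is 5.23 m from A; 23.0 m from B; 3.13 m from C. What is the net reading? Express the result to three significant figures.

Each source contributes Iᵢ·(dᵢ/rᵢ)²; contributions add.
A: 21.6 × (0.510/5.23)² = 0.2054 R/h
B: 306 × (2.31/23.0)² = 3.087 R/h
C: 451 × (0.650/3.13)² = 19.45 R/h
Total = 0.2054 + 3.087 + 19.45 = 22.74 R/h.

22.7 R/h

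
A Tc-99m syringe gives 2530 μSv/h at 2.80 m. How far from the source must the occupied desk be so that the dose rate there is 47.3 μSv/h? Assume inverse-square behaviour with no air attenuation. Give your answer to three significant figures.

By the inverse-square law, d₂ = d₁·√(I₁/I₂).
I₁/I₂ = 2530/47.3 = 53.49, so d₂ = 2.80 × √53.49 = 20.48 m.

20.5 m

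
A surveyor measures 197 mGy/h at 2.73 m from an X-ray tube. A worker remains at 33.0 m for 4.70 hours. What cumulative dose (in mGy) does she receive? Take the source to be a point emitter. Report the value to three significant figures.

By the inverse-square law, rate at 33.0 m:
197 × (2.73/33.0)² = 197 × 0.006844 = 1.348 mGy/h.
Dose = rate × time = 1.348 mGy/h × 4.700 h = 6.336 mGy.

6.34 mGy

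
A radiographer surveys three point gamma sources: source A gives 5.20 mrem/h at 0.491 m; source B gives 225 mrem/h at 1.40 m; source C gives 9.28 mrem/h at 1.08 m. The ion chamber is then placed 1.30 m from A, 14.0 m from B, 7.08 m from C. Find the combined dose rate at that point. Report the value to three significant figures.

3.21 mrem/h

By superposition, sum each source's inverse-square contribution:
A: 5.20 × (0.491/1.30)² = 0.7418 mrem/h
B: 225 × (1.40/14.0)² = 2.250 mrem/h
C: 9.28 × (1.08/7.08)² = 0.2159 mrem/h
Total = 0.7418 + 2.250 + 0.2159 = 3.208 mrem/h.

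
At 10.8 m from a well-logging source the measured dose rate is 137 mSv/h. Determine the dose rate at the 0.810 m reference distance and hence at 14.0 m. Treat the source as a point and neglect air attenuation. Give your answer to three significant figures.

24400 mSv/h; 81.5 mSv/h

Using I₁d₁² = I₂d₂²,
At 0.810 m: (10.8/0.810)² = 177.8, so 137 × 177.8 = 24360 mSv/h
At 14.0 m: 24360 × (0.810/14.0)² = 24360 × 0.003347 = 81.53 mSv/h.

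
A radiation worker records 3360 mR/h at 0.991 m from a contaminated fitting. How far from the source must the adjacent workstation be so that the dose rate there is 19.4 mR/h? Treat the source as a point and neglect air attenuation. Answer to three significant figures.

Applying the 1/r² law, d₂ = d₁·√(I₁/I₂).
I₁/I₂ = 3360/19.4 = 173.2, so d₂ = 0.991 × √173.2 = 13.04 m.

13.0 m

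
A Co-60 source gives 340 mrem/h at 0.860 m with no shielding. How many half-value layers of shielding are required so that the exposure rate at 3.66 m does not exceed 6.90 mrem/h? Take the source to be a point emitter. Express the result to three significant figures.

At 3.66 m, distance alone gives (0.860/3.66)² = 0.05521, so 340 × 0.05521 = 18.77 mrem/h.
Further attenuation needed: 18.77/6.90 = 2.720.
n = log₂(2.720) = 1.444 half-value layers.

1.44 half-value layers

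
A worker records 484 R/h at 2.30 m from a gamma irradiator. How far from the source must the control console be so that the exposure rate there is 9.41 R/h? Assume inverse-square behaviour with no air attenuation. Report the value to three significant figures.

16.5 m

Applying the 1/r² law, d₂ = d₁·√(I₁/I₂).
I₁/I₂ = 484/9.41 = 51.43, so d₂ = 2.30 × √51.43 = 16.49 m.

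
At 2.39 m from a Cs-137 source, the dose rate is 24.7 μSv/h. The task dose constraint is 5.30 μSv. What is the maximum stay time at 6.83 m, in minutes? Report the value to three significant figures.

105 min

Intensity scales as (d₁/d₂)², so rate at 6.83 m:
(2.39/6.83)² = 0.1224, so 24.7 × 0.1224 = 3.023 μSv/h.
Stay time = 5.30 μSv ÷ 3.023 μSv/h = 1.753 h = 105.2 min.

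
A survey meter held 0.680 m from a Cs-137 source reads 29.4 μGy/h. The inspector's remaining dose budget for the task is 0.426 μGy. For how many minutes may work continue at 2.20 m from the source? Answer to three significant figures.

9.10 min

Applying the 1/r² law, rate at 2.20 m:
29.4 × (0.680/2.20)² = 29.4 × 0.09554 = 2.809 μGy/h.
Stay time = 0.426 μGy ÷ 2.809 μGy/h = 0.1517 h = 9.102 min.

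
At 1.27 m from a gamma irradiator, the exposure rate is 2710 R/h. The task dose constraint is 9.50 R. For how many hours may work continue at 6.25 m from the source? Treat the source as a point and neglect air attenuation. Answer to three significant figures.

Intensity scales as (d₁/d₂)², so rate at 6.25 m:
2710 × (1.27/6.25)² = 2710 × 0.04129 = 111.9 R/h.
Stay time = 9.50 R ÷ 111.9 R/h = 0.08490 h.

0.0849 h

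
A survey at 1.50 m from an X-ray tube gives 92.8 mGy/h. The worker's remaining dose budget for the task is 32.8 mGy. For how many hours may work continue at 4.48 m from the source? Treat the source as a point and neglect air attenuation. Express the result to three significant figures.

Using I₁d₁² = I₂d₂², rate at 4.48 m:
92.8 × (1.50/4.48)² = 92.8 × 0.1121 = 10.40 mGy/h.
Stay time = 32.8 mGy ÷ 10.40 mGy/h = 3.154 h.

3.15 h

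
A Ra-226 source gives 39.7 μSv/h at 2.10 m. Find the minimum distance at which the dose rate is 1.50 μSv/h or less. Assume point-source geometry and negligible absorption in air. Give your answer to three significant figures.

By the inverse-square law, d₂ = d₁·√(I₁/I₂).
I₁/I₂ = 39.7/1.50 = 26.47, so d₂ = 2.10 × √26.47 = 10.80 m.

10.8 m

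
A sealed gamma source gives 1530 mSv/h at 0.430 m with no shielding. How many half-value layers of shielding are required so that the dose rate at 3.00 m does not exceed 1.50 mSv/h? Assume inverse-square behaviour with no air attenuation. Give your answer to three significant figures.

4.39 half-value layers

At 3.00 m, distance alone gives 1530 × (0.430/3.00)² = 1530 × 0.02054 = 31.43 mSv/h.
Further attenuation needed: 31.43/1.50 = 20.95.
n = log₂(20.95) = 4.389 half-value layers.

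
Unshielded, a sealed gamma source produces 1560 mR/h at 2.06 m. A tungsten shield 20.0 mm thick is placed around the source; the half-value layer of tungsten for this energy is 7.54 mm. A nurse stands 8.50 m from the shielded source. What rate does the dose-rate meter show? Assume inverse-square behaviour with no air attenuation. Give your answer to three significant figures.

14.6 mR/h

Distance alone: 1560 × (2.06/8.50)² = 1560 × 0.05873 = 91.62 mR/h.
Shield: 20.0/7.54 = 2.653 half-value layers → attenuation 2^(−2.653) = 0.1590.
Combined: 91.62 × 0.1590 = 14.57 mR/h.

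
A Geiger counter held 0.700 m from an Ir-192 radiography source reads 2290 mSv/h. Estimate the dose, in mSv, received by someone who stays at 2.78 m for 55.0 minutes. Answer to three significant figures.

Since intensity falls as 1/r², rate at 2.78 m:
(0.700/2.78)² = 0.06340, so 2290 × 0.06340 = 145.2 mSv/h.
Dose = rate × time = 145.2 mSv/h × 0.9167 h = 133.1 mSv.

133 mSv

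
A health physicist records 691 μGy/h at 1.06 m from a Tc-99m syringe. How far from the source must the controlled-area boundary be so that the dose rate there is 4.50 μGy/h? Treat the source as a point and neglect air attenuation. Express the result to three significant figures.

13.1 m

Using I₁d₁² = I₂d₂², d₂ = d₁·√(I₁/I₂).
I₁/I₂ = 691/4.50 = 153.6, so d₂ = 1.06 × √153.6 = 13.14 m.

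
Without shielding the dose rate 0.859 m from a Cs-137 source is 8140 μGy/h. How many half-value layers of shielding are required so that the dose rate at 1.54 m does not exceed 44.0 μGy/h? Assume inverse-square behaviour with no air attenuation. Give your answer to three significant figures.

5.85 half-value layers

At 1.54 m, distance alone gives 8140 × (0.859/1.54)² = 8140 × 0.3111 = 2532 μGy/h.
Further attenuation needed: 2532/44.0 = 57.55.
n = log₂(57.55) = 5.847 half-value layers.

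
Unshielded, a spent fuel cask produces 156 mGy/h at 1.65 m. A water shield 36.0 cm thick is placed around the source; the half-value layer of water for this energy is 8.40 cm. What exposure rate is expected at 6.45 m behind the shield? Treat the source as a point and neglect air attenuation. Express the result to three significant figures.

0.523 mGy/h

Distance alone: 156 × (1.65/6.45)² = 156 × 0.06544 = 10.21 mGy/h.
Shield: 36.0/8.40 = 4.286 half-value layers → attenuation 2^(−4.286) = 0.05126.
Combined: 10.21 × 0.05126 = 0.5234 mGy/h.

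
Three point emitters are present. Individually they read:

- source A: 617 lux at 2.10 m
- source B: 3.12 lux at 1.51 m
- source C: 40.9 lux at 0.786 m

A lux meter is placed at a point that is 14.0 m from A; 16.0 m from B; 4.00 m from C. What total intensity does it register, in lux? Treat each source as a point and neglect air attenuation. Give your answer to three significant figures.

By superposition, sum each source's inverse-square contribution:
A: 617 × (2.10/14.0)² = 13.88 lux
B: 3.12 × (1.51/16.0)² = 0.02779 lux
C: 40.9 × (0.786/4.00)² = 1.579 lux
Total = 13.88 + 0.02779 + 1.579 = 15.49 lux.

15.5 lux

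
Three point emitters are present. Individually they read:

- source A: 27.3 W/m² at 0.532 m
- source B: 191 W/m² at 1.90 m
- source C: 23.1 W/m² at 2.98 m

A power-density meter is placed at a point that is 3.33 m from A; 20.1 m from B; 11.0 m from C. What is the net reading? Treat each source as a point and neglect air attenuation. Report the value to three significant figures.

4.10 W/m²

By superposition, sum each source's inverse-square contribution:
A: 27.3 × (0.532/3.33)² = 0.6968 W/m²
B: 191 × (1.90/20.1)² = 1.707 W/m²
C: 23.1 × (2.98/11.0)² = 1.695 W/m²
Total = 0.6968 + 1.707 + 1.695 = 4.099 W/m².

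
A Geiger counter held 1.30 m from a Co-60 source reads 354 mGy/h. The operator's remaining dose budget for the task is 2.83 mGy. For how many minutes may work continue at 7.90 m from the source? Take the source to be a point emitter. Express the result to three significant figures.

17.7 min

Intensity scales as (d₁/d₂)², so rate at 7.90 m:
354 × (1.30/7.90)² = 354 × 0.02708 = 9.586 mGy/h.
Stay time = 2.83 mGy ÷ 9.586 mGy/h = 0.2952 h = 17.71 min.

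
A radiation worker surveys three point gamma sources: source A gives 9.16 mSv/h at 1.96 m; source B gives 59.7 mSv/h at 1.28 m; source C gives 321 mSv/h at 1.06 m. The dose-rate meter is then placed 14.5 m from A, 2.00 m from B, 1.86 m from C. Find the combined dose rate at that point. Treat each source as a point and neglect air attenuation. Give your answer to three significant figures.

Each source contributes Iᵢ·(dᵢ/rᵢ)²; contributions add.
A: 9.16 × (1.96/14.5)² = 0.1674 mSv/h
B: 59.7 × (1.28/2.00)² = 24.45 mSv/h
C: 321 × (1.06/1.86)² = 104.3 mSv/h
Total = 0.1674 + 24.45 + 104.3 = 128.9 mSv/h.

129 mSv/h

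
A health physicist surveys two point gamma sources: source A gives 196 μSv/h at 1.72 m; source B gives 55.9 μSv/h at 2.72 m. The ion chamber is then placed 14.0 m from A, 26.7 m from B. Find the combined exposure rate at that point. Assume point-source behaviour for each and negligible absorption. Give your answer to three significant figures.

By superposition, sum each source's inverse-square contribution:
A: 196 × (1.72/14.0)² = 2.958 μSv/h
B: 55.9 × (2.72/26.7)² = 0.5801 μSv/h
Total = 2.958 + 0.5801 = 3.538 μSv/h.

3.54 μSv/h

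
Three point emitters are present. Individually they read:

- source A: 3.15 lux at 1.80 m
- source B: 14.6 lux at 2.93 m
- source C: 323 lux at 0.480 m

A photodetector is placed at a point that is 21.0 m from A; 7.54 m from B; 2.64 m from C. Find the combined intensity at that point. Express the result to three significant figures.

12.9 lux

By superposition, sum each source's inverse-square contribution:
A: 3.15 × (1.80/21.0)² = 0.02314 lux
B: 14.6 × (2.93/7.54)² = 2.205 lux
C: 323 × (0.480/2.64)² = 10.68 lux
Total = 0.02314 + 2.205 + 10.68 = 12.91 lux.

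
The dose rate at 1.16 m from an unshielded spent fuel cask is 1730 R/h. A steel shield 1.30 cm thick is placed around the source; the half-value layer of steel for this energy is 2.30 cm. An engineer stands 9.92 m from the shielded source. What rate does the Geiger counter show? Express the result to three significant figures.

16.0 R/h

Distance alone: (1.16/9.92)² = 0.01367, so 1730 × 0.01367 = 23.65 R/h.
Shield: 1.30/2.30 = 0.5652 half-value layers → attenuation 2^(−0.5652) = 0.6759.
Combined: 23.65 × 0.6759 = 15.99 R/h.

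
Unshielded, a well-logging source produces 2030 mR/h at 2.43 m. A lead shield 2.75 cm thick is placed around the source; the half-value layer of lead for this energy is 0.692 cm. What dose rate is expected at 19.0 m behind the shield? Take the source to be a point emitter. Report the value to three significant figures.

2.11 mR/h

Distance alone: (2.43/19.0)² = 0.01636, so 2030 × 0.01636 = 33.21 mR/h.
Shield: 2.75/0.692 = 3.974 half-value layers → attenuation 2^(−3.974) = 0.06364.
Combined: 33.21 × 0.06364 = 2.113 mR/h.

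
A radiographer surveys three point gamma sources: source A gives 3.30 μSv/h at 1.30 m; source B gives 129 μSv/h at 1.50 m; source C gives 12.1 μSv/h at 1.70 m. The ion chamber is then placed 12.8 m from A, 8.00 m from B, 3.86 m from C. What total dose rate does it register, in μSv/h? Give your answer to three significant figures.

6.92 μSv/h

Each source contributes Iᵢ·(dᵢ/rᵢ)²; contributions add.
A: 3.30 × (1.30/12.8)² = 0.03404 μSv/h
B: 129 × (1.50/8.00)² = 4.535 μSv/h
C: 12.1 × (1.70/3.86)² = 2.347 μSv/h
Total = 0.03404 + 4.535 + 2.347 = 6.916 μSv/h.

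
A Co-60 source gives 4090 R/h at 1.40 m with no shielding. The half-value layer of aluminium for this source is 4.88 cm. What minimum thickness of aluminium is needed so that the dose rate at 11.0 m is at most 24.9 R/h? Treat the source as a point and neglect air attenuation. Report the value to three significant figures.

6.89 cm

At 11.0 m, distance alone gives 4090 × (1.40/11.0)² = 4090 × 0.01620 = 66.26 R/h.
Further attenuation needed: 66.26/24.9 = 2.661.
n = log₂(2.661) = 1.412 half-value layers.
Thickness = 1.412 × 4.88 cm = 6.891 cm.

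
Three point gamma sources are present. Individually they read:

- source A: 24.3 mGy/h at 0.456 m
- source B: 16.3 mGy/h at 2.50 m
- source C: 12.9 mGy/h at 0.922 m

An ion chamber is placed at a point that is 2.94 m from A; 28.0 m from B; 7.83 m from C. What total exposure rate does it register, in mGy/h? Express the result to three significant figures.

0.893 mGy/h

By superposition, sum each source's inverse-square contribution:
A: 24.3 × (0.456/2.94)² = 0.5846 mGy/h
B: 16.3 × (2.50/28.0)² = 0.1299 mGy/h
C: 12.9 × (0.922/7.83)² = 0.1789 mGy/h
Total = 0.5846 + 0.1299 + 0.1789 = 0.8934 mGy/h.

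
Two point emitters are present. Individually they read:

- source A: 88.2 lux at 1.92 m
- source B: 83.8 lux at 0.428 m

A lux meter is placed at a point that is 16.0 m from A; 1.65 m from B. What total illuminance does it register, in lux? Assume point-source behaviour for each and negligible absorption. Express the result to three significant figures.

Each source contributes Iᵢ·(dᵢ/rᵢ)²; contributions add.
A: 88.2 × (1.92/16.0)² = 1.270 lux
B: 83.8 × (0.428/1.65)² = 5.639 lux
Total = 1.270 + 5.639 = 6.909 lux.

6.91 lux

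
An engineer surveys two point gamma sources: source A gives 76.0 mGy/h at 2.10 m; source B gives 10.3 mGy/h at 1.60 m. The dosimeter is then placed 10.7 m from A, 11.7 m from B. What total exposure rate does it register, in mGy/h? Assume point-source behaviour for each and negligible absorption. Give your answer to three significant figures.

3.12 mGy/h

Each source contributes Iᵢ·(dᵢ/rᵢ)²; contributions add.
A: 76.0 × (2.10/10.7)² = 2.927 mGy/h
B: 10.3 × (1.60/11.7)² = 0.1926 mGy/h
Total = 2.927 + 0.1926 = 3.120 mGy/h.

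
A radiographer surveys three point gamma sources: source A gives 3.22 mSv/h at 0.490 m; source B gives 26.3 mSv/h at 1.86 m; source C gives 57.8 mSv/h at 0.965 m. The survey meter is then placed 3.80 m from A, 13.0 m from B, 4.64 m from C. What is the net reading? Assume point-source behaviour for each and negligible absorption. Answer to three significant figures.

By superposition, sum each source's inverse-square contribution:
A: 3.22 × (0.490/3.80)² = 0.05354 mSv/h
B: 26.3 × (1.86/13.0)² = 0.5384 mSv/h
C: 57.8 × (0.965/4.64)² = 2.500 mSv/h
Total = 0.05354 + 0.5384 + 2.500 = 3.092 mSv/h.

3.09 mSv/h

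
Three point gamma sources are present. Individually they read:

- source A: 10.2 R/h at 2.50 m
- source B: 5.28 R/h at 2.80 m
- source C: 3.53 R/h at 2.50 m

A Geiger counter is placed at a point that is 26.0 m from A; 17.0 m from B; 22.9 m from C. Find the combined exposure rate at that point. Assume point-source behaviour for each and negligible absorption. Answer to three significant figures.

Each source contributes Iᵢ·(dᵢ/rᵢ)²; contributions add.
A: 10.2 × (2.50/26.0)² = 0.09430 R/h
B: 5.28 × (2.80/17.0)² = 0.1432 R/h
C: 3.53 × (2.50/22.9)² = 0.04207 R/h
Total = 0.09430 + 0.1432 + 0.04207 = 0.2796 R/h.

0.280 R/h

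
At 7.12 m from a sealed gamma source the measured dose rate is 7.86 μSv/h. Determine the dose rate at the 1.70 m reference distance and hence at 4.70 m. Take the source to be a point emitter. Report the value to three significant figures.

Applying the 1/r² law,
At 1.70 m: 7.86 × (7.12/1.70)² = 7.86 × 17.54 = 137.9 μSv/h
At 4.70 m: (1.70/4.70)² = 0.1308, so 137.9 × 0.1308 = 18.04 μSv/h.

138 μSv/h; 18.0 μSv/h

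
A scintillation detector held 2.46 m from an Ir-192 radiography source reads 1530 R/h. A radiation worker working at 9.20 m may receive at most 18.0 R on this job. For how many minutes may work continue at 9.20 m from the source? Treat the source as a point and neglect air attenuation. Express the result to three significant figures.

9.87 min

Since intensity falls as 1/r², rate at 9.20 m:
(2.46/9.20)² = 0.07150, so 1530 × 0.07150 = 109.4 R/h.
Stay time = 18.0 R ÷ 109.4 R/h = 0.1645 h = 9.870 min.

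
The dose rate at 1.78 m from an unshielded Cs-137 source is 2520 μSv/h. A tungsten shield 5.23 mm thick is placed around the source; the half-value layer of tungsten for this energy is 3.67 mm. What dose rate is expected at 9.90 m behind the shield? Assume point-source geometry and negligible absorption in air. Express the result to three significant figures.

30.3 μSv/h

Distance alone: 2520 × (1.78/9.90)² = 2520 × 0.03233 = 81.47 μSv/h.
Shield: 5.23/3.67 = 1.425 half-value layers → attenuation 2^(−1.425) = 0.3724.
Combined: 81.47 × 0.3724 = 30.34 μSv/h.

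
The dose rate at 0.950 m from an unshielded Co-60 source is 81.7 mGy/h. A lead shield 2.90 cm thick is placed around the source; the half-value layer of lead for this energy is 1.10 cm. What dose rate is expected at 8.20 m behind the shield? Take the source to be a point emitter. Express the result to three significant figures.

Distance alone: (0.950/8.20)² = 0.01342, so 81.7 × 0.01342 = 1.096 mGy/h.
Shield: 2.90/1.10 = 2.636 half-value layers → attenuation 2^(−2.636) = 0.1609.
Combined: 1.096 × 0.1609 = 0.1763 mGy/h.

0.176 mGy/h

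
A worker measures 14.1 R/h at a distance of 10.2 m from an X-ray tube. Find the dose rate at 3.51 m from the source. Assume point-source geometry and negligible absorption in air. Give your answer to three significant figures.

119 R/h

Using I₁d₁² = I₂d₂², the rate at 3.51 m is
14.1 × (10.2/3.51)² = 14.1 × 8.445 = 119.1 R/h.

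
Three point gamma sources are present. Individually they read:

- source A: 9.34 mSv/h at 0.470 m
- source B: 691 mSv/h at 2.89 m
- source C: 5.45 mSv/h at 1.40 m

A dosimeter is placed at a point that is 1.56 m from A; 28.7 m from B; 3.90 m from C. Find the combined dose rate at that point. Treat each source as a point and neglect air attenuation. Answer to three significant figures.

Each source contributes Iᵢ·(dᵢ/rᵢ)²; contributions add.
A: 9.34 × (0.470/1.56)² = 0.8478 mSv/h
B: 691 × (2.89/28.7)² = 7.007 mSv/h
C: 5.45 × (1.40/3.90)² = 0.7023 mSv/h
Total = 0.8478 + 7.007 + 0.7023 = 8.557 mSv/h.

8.56 mSv/h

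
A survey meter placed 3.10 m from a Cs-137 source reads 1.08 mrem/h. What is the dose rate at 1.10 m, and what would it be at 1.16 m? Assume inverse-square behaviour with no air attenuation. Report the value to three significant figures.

8.58 mrem/h; 7.71 mrem/h

Since intensity falls as 1/r²,
At 1.10 m: (3.10/1.10)² = 7.942, so 1.08 × 7.942 = 8.577 mrem/h
At 1.16 m: 8.577 × (1.10/1.16)² = 8.577 × 0.8992 = 7.712 mrem/h.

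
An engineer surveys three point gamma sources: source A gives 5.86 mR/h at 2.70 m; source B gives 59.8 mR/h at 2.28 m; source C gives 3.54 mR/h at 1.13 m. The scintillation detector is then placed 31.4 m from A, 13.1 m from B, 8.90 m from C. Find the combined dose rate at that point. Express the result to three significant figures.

Each source contributes Iᵢ·(dᵢ/rᵢ)²; contributions add.
A: 5.86 × (2.70/31.4)² = 0.04333 mR/h
B: 59.8 × (2.28/13.1)² = 1.811 mR/h
C: 3.54 × (1.13/8.90)² = 0.05707 mR/h
Total = 0.04333 + 1.811 + 0.05707 = 1.911 mR/h.

1.91 mR/h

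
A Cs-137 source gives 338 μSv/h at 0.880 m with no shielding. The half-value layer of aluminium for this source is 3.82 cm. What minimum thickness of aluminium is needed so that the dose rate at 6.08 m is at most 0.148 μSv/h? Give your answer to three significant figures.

21.3 cm

At 6.08 m, distance alone gives 338 × (0.880/6.08)² = 338 × 0.02095 = 7.081 μSv/h.
Further attenuation needed: 7.081/0.148 = 47.84.
n = log₂(47.84) = 5.580 half-value layers.
Thickness = 5.580 × 3.82 cm = 21.32 cm.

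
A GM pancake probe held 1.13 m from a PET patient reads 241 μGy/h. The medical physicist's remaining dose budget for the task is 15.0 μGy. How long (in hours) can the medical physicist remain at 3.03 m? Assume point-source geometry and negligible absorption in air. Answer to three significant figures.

Applying the 1/r² law, rate at 3.03 m:
241 × (1.13/3.03)² = 241 × 0.1391 = 33.52 μGy/h.
Stay time = 15.0 μGy ÷ 33.52 μGy/h = 0.4475 h.

0.448 h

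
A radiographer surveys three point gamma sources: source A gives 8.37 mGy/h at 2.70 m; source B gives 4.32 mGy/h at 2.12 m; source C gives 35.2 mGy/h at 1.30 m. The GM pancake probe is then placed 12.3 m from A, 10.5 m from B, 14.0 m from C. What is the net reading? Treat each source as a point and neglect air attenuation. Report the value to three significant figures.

0.883 mGy/h

Each source contributes Iᵢ·(dᵢ/rᵢ)²; contributions add.
A: 8.37 × (2.70/12.3)² = 0.4033 mGy/h
B: 4.32 × (2.12/10.5)² = 0.1761 mGy/h
C: 35.2 × (1.30/14.0)² = 0.3035 mGy/h
Total = 0.4033 + 0.1761 + 0.3035 = 0.8829 mGy/h.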